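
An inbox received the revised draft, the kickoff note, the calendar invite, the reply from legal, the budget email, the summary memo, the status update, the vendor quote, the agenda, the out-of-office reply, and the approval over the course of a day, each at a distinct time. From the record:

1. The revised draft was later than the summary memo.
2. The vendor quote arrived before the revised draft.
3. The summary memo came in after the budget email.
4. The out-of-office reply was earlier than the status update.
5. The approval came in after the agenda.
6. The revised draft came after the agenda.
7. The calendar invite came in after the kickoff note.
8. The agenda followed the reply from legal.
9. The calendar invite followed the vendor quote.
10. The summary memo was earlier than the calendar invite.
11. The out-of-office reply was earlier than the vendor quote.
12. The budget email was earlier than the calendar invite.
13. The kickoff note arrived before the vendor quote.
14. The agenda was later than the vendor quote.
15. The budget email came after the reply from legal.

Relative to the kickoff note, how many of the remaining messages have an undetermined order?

5

Forced after the kickoff note: the agenda, the approval, the calendar invite, the revised draft, and the vendor quote.
That leaves the budget email, the out-of-office reply, the reply from legal, the status update, and the summary memo with no forced order relative to the kickoff note — 5.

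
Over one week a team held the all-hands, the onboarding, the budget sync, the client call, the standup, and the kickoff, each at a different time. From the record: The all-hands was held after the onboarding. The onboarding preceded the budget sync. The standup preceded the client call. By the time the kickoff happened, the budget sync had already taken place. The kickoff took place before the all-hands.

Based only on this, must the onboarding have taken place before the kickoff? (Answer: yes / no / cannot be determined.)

Chain the constraints: the onboarding → the budget sync → the kickoff. Each link is directly stated, so the onboarding comes before the kickoff.

yes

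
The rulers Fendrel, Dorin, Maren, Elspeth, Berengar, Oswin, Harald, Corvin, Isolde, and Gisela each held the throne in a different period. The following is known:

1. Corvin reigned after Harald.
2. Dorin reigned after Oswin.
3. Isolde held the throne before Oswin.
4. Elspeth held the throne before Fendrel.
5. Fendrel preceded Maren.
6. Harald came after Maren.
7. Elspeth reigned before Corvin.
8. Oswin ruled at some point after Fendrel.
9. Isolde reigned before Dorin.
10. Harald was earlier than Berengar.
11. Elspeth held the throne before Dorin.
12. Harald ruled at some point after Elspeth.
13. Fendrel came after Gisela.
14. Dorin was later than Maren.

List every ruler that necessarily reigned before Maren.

Directly stated before Maren: Fendrel.
Elspeth reaches Maren via Elspeth → Fendrel → Maren.
Gisela reaches Maren via Gisela → Fendrel → Maren.
No chain forces Berengar (or any of the others) ahead of Maren.

Elspeth, Fendrel, Gisela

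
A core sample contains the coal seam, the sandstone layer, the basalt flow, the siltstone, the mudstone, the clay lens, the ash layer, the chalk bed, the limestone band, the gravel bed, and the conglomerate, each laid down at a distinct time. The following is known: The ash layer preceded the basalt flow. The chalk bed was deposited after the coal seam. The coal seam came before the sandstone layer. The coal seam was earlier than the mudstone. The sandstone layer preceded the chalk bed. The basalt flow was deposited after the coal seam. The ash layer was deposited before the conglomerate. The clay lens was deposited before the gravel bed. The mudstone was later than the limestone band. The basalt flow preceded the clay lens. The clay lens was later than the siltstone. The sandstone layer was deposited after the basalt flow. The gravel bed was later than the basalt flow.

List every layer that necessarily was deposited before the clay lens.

the ash layer, the basalt flow, the coal seam, the siltstone

Directly stated before the clay lens: the basalt flow and the siltstone.
The ash layer reaches the clay lens via the ash layer → the basalt flow → the clay lens.
The coal seam reaches the clay lens via the coal seam → the basalt flow → the clay lens.
No chain forces the sandstone layer (or any of the others) ahead of the clay lens.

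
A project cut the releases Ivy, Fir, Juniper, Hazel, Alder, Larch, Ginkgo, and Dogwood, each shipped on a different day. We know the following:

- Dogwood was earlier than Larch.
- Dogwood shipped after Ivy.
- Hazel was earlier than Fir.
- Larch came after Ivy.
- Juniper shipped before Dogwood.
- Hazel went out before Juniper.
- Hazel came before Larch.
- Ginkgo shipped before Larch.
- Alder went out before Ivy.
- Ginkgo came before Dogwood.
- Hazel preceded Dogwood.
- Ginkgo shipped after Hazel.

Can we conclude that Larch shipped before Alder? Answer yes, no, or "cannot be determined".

no

Tracing the constraints gives Alder → Ivy → Larch, so Alder must come before Larch.
That means Larch cannot be before Alder.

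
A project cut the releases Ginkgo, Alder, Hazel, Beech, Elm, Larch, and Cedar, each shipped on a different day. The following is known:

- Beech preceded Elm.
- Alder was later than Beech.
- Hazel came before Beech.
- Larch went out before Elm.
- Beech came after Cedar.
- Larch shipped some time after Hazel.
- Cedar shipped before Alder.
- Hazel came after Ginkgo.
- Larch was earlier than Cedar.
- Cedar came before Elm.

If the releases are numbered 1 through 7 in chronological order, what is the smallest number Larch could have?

Ginkgo and Hazel must both come before Larch — 2 forced predecessors.
Nothing else is forced ahead of Larch, so its earliest slot is position 2 + 1 = 3.

3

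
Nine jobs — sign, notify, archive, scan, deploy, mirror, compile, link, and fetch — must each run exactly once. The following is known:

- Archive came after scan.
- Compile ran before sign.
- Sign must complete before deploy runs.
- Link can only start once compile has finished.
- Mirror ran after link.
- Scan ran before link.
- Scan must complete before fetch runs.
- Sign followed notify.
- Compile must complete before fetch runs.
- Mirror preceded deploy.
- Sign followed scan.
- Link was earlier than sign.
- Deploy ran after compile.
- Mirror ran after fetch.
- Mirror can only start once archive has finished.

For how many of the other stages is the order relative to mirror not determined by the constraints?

2

Forced before mirror: archive, compile, fetch, link, and scan; forced after mirror: deploy.
That leaves notify and sign with no forced order relative to mirror — 2.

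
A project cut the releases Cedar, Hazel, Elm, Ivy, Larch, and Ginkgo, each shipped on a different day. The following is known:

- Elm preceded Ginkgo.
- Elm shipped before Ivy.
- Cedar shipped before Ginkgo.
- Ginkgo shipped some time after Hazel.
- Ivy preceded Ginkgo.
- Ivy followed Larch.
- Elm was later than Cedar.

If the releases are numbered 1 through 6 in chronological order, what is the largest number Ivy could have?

Ivy must come before Ginkgo — 1 release forced after it.
Everything else can be placed before Ivy in some valid order, so Ivy can sit as late as position 6 − 1 = 5.

5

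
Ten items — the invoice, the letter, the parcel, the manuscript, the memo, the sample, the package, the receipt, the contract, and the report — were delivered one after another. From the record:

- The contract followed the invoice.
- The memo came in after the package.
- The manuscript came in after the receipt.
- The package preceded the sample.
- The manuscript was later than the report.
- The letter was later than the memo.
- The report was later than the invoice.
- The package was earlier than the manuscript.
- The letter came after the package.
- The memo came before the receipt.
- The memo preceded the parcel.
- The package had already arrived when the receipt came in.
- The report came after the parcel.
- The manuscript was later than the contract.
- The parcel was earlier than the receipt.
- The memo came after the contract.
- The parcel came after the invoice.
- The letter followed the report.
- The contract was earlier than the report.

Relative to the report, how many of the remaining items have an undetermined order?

2

Forced before the report: the contract, the invoice, the memo, the package, and the parcel; forced after the report: the letter and the manuscript.
That leaves the receipt and the sample with no forced order relative to the report — 2.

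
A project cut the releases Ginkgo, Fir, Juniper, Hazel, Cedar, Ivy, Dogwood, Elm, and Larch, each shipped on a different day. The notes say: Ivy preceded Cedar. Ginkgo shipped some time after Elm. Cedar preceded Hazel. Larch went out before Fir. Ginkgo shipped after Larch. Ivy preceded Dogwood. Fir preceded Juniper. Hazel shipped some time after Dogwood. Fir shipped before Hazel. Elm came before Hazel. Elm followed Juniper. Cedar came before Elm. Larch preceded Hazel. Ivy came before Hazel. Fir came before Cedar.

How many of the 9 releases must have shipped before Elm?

Directly stated before Elm: Cedar and Juniper.
Fir reaches Elm via Fir → Juniper → Elm.
Ivy reaches Elm via Ivy → Cedar → Elm.
Larch reaches Elm via Larch → Fir → Juniper → Elm.
No chain forces Dogwood (or any of the others) ahead of Elm.
That's Cedar, Fir, Ivy, Juniper, and Larch — 5 in all.

5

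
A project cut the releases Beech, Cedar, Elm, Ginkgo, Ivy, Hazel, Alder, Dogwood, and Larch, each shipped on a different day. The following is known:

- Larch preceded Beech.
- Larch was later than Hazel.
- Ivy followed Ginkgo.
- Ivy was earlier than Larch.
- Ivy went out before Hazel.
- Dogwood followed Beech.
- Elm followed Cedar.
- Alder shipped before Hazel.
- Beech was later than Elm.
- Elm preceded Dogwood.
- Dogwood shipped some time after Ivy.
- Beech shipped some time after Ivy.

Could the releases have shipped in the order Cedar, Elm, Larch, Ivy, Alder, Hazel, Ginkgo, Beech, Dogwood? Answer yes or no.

no

The constraints require Ivy before Larch, but in the proposed sequence Larch appears ahead of Ivy. That one violation is enough.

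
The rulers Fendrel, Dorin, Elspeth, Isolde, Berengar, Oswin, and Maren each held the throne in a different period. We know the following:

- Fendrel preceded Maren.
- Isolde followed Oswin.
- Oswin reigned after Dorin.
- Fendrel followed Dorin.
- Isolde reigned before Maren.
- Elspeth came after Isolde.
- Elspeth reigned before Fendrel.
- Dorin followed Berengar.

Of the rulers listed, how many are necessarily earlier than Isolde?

3

Directly stated before Isolde: Oswin.
Berengar reaches Isolde via Berengar → Dorin → Oswin → Isolde.
Dorin reaches Isolde via Dorin → Oswin → Isolde.
No chain forces Maren (or any of the others) ahead of Isolde.
That's Berengar, Dorin, and Oswin — 3 in all.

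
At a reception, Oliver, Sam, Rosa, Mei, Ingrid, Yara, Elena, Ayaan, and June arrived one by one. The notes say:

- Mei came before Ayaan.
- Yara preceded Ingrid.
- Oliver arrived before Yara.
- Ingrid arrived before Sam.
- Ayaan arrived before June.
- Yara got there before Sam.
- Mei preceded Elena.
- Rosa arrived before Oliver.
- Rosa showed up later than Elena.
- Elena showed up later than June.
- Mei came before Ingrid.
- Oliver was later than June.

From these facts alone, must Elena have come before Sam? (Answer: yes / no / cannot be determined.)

Chain the constraints: Elena → Rosa → Oliver → Yara → Sam. Each link is directly stated, so Elena comes before Sam.

yes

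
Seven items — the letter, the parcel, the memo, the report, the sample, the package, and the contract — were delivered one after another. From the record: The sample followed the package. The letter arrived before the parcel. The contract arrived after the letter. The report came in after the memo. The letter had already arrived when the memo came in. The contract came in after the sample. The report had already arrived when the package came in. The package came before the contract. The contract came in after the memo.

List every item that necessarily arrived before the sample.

the letter, the memo, the package, the report

Directly stated before the sample: the package.
The letter reaches the sample via the letter → the memo → the report → the package → the sample.
The memo reaches the sample via the memo → the report → the package → the sample.
The report reaches the sample via the report → the package → the sample.
No chain forces the contract (or any of the others) ahead of the sample.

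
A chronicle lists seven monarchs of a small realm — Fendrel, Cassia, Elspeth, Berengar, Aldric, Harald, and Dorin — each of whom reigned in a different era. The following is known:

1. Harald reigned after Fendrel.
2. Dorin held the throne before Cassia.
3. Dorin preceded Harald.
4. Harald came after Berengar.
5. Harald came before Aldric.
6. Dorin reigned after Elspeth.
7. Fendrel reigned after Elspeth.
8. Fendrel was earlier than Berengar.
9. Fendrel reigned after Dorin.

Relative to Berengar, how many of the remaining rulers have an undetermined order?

Forced before Berengar: Dorin, Elspeth, and Fendrel; forced after Berengar: Aldric and Harald.
That leaves Cassia with no forced order relative to Berengar — 1.

1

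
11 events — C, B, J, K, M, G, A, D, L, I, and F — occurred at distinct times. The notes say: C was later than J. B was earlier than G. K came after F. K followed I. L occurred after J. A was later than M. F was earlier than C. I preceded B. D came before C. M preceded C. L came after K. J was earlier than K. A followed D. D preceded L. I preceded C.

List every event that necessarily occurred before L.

Directly stated before L: D, J, and K.
F reaches L via F → K → L.
I reaches L via I → K → L.

D, F, I, J, K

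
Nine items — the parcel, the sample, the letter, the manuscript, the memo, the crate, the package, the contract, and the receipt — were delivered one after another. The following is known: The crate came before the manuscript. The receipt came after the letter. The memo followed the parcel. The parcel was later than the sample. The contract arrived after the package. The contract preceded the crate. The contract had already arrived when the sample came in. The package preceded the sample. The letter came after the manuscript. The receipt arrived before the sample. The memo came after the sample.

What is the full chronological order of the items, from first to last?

the package, the contract, the crate, the manuscript, the letter, the receipt, the sample, the parcel, the memo

The constraints fix every adjacent pair, so only one ordering works:
the package → the contract → the crate → the manuscript → the letter → the receipt → the sample → the parcel → the memo.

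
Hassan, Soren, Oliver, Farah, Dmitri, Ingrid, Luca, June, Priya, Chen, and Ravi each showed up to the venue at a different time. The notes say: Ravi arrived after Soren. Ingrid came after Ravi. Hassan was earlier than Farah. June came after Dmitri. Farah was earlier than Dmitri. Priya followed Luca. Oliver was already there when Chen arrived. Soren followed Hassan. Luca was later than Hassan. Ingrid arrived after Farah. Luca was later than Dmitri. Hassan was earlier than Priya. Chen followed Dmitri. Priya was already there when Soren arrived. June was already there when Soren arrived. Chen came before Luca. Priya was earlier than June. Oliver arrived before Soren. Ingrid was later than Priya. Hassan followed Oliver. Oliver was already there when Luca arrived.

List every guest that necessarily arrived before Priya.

Chen, Dmitri, Farah, Hassan, Luca, Oliver

Directly stated before Priya: Hassan and Luca.
Chen reaches Priya via Chen → Luca → Priya.
Dmitri reaches Priya via Dmitri → Luca → Priya.
Farah reaches Priya via Farah → Dmitri → Luca → Priya.
Likewise Oliver reaches Priya by chaining the stated constraints.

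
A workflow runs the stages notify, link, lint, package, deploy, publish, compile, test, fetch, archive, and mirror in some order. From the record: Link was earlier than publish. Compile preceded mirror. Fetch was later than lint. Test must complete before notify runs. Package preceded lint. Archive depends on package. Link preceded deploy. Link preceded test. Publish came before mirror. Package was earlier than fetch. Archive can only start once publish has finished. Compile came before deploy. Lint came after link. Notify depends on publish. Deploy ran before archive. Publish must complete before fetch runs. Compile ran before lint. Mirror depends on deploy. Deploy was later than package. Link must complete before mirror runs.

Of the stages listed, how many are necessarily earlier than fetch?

5

Directly stated before fetch: lint, package, and publish.
Compile reaches fetch via compile → lint → fetch.
Link reaches fetch via link → lint → fetch.
That's compile, link, lint, package, and publish — 5 in all.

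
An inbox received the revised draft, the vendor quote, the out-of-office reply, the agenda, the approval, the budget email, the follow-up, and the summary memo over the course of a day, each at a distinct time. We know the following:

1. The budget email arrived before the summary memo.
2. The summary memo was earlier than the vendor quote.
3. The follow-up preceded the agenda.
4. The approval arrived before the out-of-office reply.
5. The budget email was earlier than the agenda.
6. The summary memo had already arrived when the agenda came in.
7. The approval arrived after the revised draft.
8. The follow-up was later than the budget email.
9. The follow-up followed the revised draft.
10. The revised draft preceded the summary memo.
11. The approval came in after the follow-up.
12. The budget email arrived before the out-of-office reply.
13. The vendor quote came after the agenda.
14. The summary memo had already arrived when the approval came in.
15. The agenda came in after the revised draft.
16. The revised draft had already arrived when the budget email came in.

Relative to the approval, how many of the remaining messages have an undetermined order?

2

Forced before the approval: the budget email, the follow-up, the revised draft, and the summary memo; forced after the approval: the out-of-office reply.
That leaves the agenda and the vendor quote with no forced order relative to the approval — 2.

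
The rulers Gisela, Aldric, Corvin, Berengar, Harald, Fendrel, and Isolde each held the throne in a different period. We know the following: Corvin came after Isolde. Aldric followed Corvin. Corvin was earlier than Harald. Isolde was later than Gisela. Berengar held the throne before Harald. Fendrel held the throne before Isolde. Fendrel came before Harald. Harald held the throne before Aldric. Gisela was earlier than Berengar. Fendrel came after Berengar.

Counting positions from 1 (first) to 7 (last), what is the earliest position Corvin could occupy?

5

Berengar, Fendrel, Gisela, and Isolde must all come before Corvin — 4 forced predecessors.
Nothing else is forced ahead of Corvin, so their earliest slot is position 4 + 1 = 5.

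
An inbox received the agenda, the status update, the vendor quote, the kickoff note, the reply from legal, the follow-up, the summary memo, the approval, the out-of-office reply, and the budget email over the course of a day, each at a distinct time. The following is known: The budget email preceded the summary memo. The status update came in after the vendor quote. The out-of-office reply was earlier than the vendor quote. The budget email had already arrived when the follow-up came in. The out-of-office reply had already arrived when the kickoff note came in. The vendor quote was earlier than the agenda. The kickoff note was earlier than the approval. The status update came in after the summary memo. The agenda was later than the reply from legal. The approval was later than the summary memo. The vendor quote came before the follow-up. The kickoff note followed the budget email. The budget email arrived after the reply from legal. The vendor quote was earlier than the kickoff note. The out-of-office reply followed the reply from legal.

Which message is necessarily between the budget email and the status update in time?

Tracing the constraints gives the budget email → the summary memo → the status update, so the summary memo sits after the budget email and before the status update.
No other message is forced both after the budget email and before the status update.

the summary memo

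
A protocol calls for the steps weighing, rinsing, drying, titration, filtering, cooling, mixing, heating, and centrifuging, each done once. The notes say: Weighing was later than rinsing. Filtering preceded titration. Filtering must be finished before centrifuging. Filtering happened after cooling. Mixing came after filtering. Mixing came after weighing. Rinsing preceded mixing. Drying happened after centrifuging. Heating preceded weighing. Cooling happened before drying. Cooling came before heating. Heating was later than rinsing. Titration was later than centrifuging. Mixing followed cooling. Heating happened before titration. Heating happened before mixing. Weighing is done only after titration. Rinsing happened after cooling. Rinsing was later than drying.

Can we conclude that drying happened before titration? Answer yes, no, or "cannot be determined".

Chain the constraints: drying → rinsing → heating → titration. Each link is directly stated, so drying comes before titration.

yes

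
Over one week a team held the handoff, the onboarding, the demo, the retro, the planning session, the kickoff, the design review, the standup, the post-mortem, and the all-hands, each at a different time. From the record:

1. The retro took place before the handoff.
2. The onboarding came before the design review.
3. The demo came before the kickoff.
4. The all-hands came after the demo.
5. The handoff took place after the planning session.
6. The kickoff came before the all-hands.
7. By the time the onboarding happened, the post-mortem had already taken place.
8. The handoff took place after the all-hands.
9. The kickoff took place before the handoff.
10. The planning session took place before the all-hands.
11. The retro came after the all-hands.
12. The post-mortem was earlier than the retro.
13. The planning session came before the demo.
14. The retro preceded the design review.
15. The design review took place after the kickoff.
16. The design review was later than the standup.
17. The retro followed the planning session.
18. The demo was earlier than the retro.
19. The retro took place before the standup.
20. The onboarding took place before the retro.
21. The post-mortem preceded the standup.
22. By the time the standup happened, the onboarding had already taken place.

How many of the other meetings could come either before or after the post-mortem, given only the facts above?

4

Forced after the post-mortem: the design review, the handoff, the onboarding, the retro, and the standup.
That leaves the all-hands, the demo, the kickoff, and the planning session with no forced order relative to the post-mortem — 4.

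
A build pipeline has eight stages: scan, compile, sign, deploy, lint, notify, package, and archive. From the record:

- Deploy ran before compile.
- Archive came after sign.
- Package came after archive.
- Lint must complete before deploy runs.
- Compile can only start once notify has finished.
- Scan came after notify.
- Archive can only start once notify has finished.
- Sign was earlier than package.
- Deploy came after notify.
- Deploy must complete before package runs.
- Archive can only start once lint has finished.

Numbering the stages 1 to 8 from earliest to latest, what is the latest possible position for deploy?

Deploy must come before compile and package — 2 stages forced after it.
Everything else can be placed before deploy in some valid order, so deploy can sit as late as position 8 − 2 = 6.

6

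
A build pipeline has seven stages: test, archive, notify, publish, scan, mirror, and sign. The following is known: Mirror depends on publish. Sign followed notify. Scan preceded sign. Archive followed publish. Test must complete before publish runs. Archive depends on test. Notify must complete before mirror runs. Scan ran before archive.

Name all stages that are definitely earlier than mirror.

notify, publish, test

Directly stated before mirror: notify and publish.
Test reaches mirror via test → publish → mirror.
No chain forces sign (or any of the others) ahead of mirror.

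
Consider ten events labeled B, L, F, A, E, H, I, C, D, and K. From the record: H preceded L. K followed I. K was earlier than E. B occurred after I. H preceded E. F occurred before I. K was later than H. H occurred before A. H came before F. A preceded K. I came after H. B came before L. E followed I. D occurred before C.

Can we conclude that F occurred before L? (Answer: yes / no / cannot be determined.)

yes

Chain the constraints: F → I → B → L. Each link is directly stated, so F comes before L.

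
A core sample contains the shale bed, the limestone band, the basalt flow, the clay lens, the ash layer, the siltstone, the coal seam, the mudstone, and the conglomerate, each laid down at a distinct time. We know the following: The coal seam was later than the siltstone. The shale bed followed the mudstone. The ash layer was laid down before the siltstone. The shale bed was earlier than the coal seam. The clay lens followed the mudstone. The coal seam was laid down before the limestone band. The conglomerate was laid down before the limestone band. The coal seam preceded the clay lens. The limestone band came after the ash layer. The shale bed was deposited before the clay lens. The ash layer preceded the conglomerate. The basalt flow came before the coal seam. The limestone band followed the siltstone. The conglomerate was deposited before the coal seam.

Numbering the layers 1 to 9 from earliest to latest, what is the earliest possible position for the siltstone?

The ash layer must come before the siltstone — 1 forced predecessor.
Nothing else is forced ahead of the siltstone, so its earliest slot is position 1 + 1 = 2.

2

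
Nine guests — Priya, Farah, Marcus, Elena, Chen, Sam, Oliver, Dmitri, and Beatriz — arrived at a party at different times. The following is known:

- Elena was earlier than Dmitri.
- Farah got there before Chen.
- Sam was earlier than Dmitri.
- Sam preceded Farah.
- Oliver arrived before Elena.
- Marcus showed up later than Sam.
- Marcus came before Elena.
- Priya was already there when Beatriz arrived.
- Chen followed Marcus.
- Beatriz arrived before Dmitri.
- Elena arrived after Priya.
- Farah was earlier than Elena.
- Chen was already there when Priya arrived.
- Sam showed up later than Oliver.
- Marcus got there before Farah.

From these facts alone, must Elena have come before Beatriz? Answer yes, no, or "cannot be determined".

cannot be determined

No chain of stated constraints runs from Elena to Beatriz, and none runs from Beatriz to Elena either.
So the relative order of Elena and Beatriz is not fixed by the given facts.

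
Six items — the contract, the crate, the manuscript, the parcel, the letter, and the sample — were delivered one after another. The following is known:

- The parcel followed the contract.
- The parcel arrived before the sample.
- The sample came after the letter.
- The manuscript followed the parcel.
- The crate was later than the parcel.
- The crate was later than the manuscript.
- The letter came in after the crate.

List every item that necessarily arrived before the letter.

the contract, the crate, the manuscript, the parcel

Directly stated before the letter: the crate.
The contract reaches the letter via the contract → the parcel → the crate → the letter.
The manuscript reaches the letter via the manuscript → the crate → the letter.
The parcel reaches the letter via the parcel → the crate → the letter.
No chain forces the sample ahead of the letter.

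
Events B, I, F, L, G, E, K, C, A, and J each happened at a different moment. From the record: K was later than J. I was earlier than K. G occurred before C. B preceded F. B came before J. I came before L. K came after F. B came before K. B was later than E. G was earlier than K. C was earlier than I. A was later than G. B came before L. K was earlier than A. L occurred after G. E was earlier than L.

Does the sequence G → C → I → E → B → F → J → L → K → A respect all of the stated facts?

Check each stated constraint against the proposed order — e.g. G is ahead of K; G is ahead of A. Every pair is in the required order; nothing is violated.

yes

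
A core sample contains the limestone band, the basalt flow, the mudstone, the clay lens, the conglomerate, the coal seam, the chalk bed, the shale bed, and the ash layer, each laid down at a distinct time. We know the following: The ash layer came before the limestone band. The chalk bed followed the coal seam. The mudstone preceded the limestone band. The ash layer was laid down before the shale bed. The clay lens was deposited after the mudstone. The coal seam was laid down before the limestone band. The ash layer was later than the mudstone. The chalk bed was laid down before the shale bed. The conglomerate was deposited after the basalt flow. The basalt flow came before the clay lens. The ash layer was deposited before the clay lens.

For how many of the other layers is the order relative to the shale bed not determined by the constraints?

4

Forced before the shale bed: the ash layer, the chalk bed, the coal seam, and the mudstone.
That leaves the basalt flow, the clay lens, the conglomerate, and the limestone band with no forced order relative to the shale bed — 4.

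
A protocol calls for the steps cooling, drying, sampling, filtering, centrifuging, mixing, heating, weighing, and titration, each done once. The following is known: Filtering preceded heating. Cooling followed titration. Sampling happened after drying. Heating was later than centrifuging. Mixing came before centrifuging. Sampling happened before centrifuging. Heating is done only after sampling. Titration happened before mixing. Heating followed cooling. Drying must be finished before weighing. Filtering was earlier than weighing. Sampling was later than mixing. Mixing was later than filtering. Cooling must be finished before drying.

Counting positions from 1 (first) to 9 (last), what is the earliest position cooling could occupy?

2

Titration must come before cooling — 1 forced predecessor.
Nothing else is forced ahead of cooling, so its earliest slot is position 1 + 1 = 2.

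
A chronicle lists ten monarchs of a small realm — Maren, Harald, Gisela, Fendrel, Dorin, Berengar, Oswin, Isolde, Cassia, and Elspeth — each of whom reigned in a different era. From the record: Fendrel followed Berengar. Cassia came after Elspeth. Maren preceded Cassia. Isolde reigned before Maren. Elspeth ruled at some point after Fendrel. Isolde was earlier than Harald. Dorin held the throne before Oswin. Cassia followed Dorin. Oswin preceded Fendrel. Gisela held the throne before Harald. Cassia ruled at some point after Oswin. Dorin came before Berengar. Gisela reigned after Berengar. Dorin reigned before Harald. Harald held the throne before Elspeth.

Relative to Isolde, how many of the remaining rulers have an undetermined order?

Forced after Isolde: Cassia, Elspeth, Harald, and Maren.
That leaves Berengar, Dorin, Fendrel, Gisela, and Oswin with no forced order relative to Isolde — 5.

5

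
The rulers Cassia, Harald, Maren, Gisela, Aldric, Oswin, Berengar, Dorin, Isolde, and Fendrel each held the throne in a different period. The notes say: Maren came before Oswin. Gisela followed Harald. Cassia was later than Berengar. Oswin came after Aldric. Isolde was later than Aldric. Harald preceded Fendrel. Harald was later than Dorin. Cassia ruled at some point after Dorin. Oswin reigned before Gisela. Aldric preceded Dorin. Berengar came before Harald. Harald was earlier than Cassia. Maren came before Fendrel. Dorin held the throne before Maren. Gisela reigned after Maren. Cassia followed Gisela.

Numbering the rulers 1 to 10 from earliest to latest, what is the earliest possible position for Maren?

3

Aldric and Dorin must both come before Maren — 2 forced predecessors.
Nothing else is forced ahead of Maren, so their earliest slot is position 2 + 1 = 3.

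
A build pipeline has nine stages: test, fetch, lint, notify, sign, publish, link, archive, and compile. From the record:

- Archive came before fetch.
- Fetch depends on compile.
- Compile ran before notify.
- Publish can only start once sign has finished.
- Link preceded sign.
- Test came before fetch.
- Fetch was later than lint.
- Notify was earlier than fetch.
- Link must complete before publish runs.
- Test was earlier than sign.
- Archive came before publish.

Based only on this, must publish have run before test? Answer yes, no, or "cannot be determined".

Tracing the constraints gives test → sign → publish, so test must come before publish.
That means publish cannot be before test.

no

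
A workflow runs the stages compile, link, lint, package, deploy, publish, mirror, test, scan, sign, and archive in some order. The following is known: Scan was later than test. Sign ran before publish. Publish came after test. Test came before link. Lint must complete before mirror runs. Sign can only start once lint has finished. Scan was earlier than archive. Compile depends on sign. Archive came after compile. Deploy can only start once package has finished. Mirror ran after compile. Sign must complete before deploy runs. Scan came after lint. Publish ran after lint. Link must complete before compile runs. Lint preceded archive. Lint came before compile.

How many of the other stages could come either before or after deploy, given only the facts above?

Forced before deploy: lint, package, and sign.
That leaves archive, compile, link, mirror, publish, scan, and test with no forced order relative to deploy — 7.

7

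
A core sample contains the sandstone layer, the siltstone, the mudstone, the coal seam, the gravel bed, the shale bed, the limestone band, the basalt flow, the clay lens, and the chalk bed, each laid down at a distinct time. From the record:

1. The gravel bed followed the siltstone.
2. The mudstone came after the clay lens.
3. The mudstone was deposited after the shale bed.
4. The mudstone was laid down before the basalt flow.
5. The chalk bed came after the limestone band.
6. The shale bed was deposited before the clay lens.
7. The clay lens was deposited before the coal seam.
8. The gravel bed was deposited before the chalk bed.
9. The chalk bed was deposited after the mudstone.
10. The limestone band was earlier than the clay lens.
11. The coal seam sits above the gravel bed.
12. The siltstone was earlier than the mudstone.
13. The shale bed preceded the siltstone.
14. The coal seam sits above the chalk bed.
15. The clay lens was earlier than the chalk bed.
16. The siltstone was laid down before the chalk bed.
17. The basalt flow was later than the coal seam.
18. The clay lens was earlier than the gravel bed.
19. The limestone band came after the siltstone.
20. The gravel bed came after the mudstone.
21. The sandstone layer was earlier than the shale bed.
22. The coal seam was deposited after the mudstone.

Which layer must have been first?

the sandstone layer

The sandstone layer has a chain of constraints placing it before every other layer, so the sandstone layer must be first.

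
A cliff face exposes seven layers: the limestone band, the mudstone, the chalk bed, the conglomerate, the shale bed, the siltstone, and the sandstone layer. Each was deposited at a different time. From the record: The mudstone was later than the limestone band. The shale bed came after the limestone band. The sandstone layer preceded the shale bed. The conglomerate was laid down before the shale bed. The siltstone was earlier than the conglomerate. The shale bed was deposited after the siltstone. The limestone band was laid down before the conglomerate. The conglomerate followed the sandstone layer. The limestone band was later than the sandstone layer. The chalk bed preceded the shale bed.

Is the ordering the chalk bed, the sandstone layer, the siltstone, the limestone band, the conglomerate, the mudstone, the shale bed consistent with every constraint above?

yes

Check each stated constraint against the proposed order — e.g. the sandstone layer is ahead of the shale bed; the chalk bed is ahead of the shale bed. Every pair is in the required order; nothing is violated.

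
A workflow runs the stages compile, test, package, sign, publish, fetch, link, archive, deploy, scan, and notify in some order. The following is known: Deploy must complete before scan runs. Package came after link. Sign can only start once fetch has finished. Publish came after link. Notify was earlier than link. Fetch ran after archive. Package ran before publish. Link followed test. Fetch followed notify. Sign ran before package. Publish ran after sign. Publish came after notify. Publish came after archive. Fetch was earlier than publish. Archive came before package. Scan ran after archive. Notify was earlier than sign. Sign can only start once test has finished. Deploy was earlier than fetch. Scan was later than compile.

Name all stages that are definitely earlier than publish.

archive, deploy, fetch, link, notify, package, sign, test

Directly stated before publish: archive, fetch, link, notify, package, and sign.
Deploy reaches publish via deploy → fetch → publish.
Test reaches publish via test → sign → publish.
No chain forces compile (or any of the others) ahead of publish.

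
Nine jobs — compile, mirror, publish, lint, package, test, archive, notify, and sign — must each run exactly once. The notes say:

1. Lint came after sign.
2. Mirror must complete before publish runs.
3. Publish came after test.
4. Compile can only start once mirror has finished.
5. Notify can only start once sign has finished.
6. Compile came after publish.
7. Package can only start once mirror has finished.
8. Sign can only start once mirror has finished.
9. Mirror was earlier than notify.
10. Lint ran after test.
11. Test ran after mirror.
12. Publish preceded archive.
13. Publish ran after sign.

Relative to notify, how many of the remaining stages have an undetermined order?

6

Forced before notify: mirror and sign.
That leaves archive, compile, lint, package, publish, and test with no forced order relative to notify — 6.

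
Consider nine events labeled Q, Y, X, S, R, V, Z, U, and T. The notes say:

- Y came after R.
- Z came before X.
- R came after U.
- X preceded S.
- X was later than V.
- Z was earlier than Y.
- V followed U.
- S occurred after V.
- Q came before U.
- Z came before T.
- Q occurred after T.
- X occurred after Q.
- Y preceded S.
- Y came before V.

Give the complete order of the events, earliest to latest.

The constraints fix every adjacent pair, so only one ordering works:
Z → T → Q → U → R → Y → V → X → S.

Z, T, Q, U, R, Y, V, X, S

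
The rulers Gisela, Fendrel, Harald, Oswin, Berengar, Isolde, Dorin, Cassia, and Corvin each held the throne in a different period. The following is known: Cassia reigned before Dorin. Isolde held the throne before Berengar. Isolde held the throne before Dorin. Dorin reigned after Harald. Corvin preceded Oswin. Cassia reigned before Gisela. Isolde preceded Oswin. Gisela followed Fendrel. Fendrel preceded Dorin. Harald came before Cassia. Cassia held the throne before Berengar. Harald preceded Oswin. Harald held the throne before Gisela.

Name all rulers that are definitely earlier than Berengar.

Cassia, Harald, Isolde

Directly stated before Berengar: Cassia and Isolde.
Harald reaches Berengar via Harald → Cassia → Berengar.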